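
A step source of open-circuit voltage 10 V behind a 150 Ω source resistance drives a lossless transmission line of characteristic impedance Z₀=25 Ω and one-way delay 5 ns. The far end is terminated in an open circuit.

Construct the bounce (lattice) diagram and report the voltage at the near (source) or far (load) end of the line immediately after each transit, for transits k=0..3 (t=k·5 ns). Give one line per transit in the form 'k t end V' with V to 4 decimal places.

Γ_L=1.000000, Γ_S=0.714286; launch V₁=10·25/175=1.428571
k=0 src: V=1.4286
k=1 load: inc=1.428571, refl=1.428571·1.000000=1.4286; V=0.000000+1.428571+1.428571=2.8571
k=2 src: inc=1.428571, refl=1.428571·0.714286=1.0204; V=1.428571+1.428571+1.020408=3.8776
k=3 load: inc=1.020408, refl=1.020408·1.000000=1.0204; V=2.857143+1.020408+1.020408=4.8980

0 0 source 1.4286
1 5 load 2.8571
2 10 source 3.8776
3 15 load 4.8980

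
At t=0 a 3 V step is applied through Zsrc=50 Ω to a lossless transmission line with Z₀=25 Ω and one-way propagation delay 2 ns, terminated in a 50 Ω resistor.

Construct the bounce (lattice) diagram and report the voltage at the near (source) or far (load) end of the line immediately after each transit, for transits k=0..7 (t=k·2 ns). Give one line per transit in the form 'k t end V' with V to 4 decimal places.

0 0 source 1.0000
1 2 load 1.3333
2 4 source 1.4444
3 6 load 1.4815
4 8 source 1.4938
5 10 load 1.4979
6 12 source 1.4993
7 14 load 1.4998

Γ_L=0.333333, Γ_S=0.333333; launch V₁=3·25/75=1.000000
k=0 src: V=1.0000
k=1 load: inc=1.000000, refl=1.000000·0.333333=0.3333; V=0.000000+1.000000+0.333333=1.3333
k=2 src: inc=0.333333, refl=0.333333·0.333333=0.1111; V=1.000000+0.333333+0.111111=1.4444
k=3 load: inc=0.111111, refl=0.111111·0.333333=0.0370; V=1.333333+0.111111+0.037037=1.4815
k=4 src: inc=0.037037, refl=0.037037·0.333333=0.0123; V=1.444444+0.037037+0.012346=1.4938
k=5 load: inc=0.012346, refl=0.012346·0.333333=0.0041; V=1.481481+0.012346+0.004115=1.4979
k=6 src: inc=0.004115, refl=0.004115·0.333333=0.0014; V=1.493827+0.004115+0.001372=1.4993
k=7 load: inc=0.001372, refl=0.001372·0.333333=0.0005; V=1.497942+0.001372+0.000457=1.4998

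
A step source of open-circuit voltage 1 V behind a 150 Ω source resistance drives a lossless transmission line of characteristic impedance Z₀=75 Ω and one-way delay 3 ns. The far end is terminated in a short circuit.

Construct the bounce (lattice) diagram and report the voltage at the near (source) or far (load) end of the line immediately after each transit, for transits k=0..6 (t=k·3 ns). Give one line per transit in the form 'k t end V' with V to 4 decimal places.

Γ_L=-1.000000, Γ_S=0.333333; launch V₁=1·75/225=0.333333
k=0 src: V=0.3333
k=1 load: inc=0.333333, refl=0.333333·-1.000000=-0.3333; V=0.000000+0.333333+-0.333333=0.0000
k=2 src: inc=-0.333333, refl=-0.333333·0.333333=-0.1111; V=0.333333+-0.333333+-0.111111=-0.1111
k=3 load: inc=-0.111111, refl=-0.111111·-1.000000=0.1111; V=0.000000+-0.111111+0.111111=0.0000
k=4 src: inc=0.111111, refl=0.111111·0.333333=0.0370; V=-0.111111+0.111111+0.037037=0.0370
k=5 load: inc=0.037037, refl=0.037037·-1.000000=-0.0370; V=0.000000+0.037037+-0.037037=0.0000
k=6 src: inc=-0.037037, refl=-0.037037·0.333333=-0.0123; V=0.037037+-0.037037+-0.012346=-0.0123

0 0 source 0.3333
1 3 load 0.0000
2 6 source -0.1111
3 9 load 0.0000
4 12 source 0.0370
5 15 load 0.0000
6 18 source -0.0123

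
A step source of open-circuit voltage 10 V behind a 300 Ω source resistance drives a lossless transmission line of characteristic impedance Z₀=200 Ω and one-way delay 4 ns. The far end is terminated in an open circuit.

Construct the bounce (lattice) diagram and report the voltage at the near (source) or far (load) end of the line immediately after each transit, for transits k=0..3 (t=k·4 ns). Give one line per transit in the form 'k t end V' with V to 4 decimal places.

Γ_L=1.000000, Γ_S=0.200000; launch V₁=10·200/500=4.000000
k=0 src: V=4.0000
k=1 load: inc=4.000000, refl=4.000000·1.000000=4.0000; V=0.000000+4.000000+4.000000=8.0000
k=2 src: inc=4.000000, refl=4.000000·0.200000=0.8000; V=4.000000+4.000000+0.800000=8.8000
k=3 load: inc=0.800000, refl=0.800000·1.000000=0.8000; V=8.000000+0.800000+0.800000=9.6000

0 0 source 4.0000
1 4 load 8.0000
2 8 source 8.8000
3 12 load 9.6000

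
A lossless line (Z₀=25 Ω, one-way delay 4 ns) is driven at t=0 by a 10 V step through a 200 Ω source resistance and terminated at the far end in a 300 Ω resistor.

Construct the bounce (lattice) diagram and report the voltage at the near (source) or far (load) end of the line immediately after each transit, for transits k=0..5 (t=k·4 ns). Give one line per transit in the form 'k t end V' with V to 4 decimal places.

Γ_L=0.846154, Γ_S=0.777778; launch V₁=10·25/225=1.111111
k=0 src: V=1.1111
k=1 load: inc=1.111111, refl=1.111111·0.846154=0.9402; V=0.000000+1.111111+0.940171=2.0513
k=2 src: inc=0.940171, refl=0.940171·0.777778=0.7312; V=1.111111+0.940171+0.731244=2.7825
k=3 load: inc=0.731244, refl=0.731244·0.846154=0.6187; V=2.051282+0.731244+0.618745=3.4013
k=4 src: inc=0.618745, refl=0.618745·0.777778=0.4812; V=2.782526+0.618745+0.481246=3.8825
k=5 load: inc=0.481246, refl=0.481246·0.846154=0.4072; V=3.401271+0.481246+0.407208=4.2897

0 0 source 1.1111
1 4 load 2.0513
2 8 source 2.7825
3 12 load 3.4013
4 16 source 3.8825
5 20 load 4.2897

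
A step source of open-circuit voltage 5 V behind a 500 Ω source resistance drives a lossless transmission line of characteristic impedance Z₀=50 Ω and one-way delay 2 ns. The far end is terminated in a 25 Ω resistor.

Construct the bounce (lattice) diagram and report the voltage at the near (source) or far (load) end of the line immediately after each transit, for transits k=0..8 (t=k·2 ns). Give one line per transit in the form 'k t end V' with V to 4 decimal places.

Γ_L=-0.333333, Γ_S=0.818182; launch V₁=5·50/550=0.454545
k=0 src: V=0.4545
k=1 load: inc=0.454545, refl=0.454545·-0.333333=-0.1515; V=0.000000+0.454545+-0.151515=0.3030
k=2 src: inc=-0.151515, refl=-0.151515·0.818182=-0.1240; V=0.454545+-0.151515+-0.123967=0.1791
k=3 load: inc=-0.123967, refl=-0.123967·-0.333333=0.0413; V=0.303030+-0.123967+0.041322=0.2204
k=4 src: inc=0.041322, refl=0.041322·0.818182=0.0338; V=0.179063+0.041322+0.033809=0.2542
k=5 load: inc=0.033809, refl=0.033809·-0.333333=-0.0113; V=0.220386+0.033809+-0.011270=0.2429
k=6 src: inc=-0.011270, refl=-0.011270·0.818182=-0.0092; V=0.254195+-0.011270+-0.009221=0.2337
k=7 load: inc=-0.009221, refl=-0.009221·-0.333333=0.0031; V=0.242925+-0.009221+0.003074=0.2368
k=8 src: inc=0.003074, refl=0.003074·0.818182=0.0025; V=0.233704+0.003074+0.002515=0.2393

0 0 source 0.4545
1 2 load 0.3030
2 4 source 0.1791
3 6 load 0.2204
4 8 source 0.2542
5 10 load 0.2429
6 12 source 0.2337
7 14 load 0.2368
8 16 source 0.2393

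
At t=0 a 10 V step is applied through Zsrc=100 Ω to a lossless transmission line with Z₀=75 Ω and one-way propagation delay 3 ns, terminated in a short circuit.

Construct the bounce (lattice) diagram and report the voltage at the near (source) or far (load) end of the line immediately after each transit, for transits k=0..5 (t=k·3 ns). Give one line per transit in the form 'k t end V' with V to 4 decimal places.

Γ_L=-1.000000, Γ_S=0.142857; launch V₁=10·75/175=4.285714
k=0 src: V=4.2857
k=1 load: inc=4.285714, refl=4.285714·-1.000000=-4.2857; V=0.000000+4.285714+-4.285714=0.0000
k=2 src: inc=-4.285714, refl=-4.285714·0.142857=-0.6122; V=4.285714+-4.285714+-0.612245=-0.6122
k=3 load: inc=-0.612245, refl=-0.612245·-1.000000=0.6122; V=0.000000+-0.612245+0.612245=0.0000
k=4 src: inc=0.612245, refl=0.612245·0.142857=0.0875; V=-0.612245+0.612245+0.087464=0.0875
k=5 load: inc=0.087464, refl=0.087464·-1.000000=-0.0875; V=0.000000+0.087464+-0.087464=0.0000

0 0 source 4.2857
1 3 load 0.0000
2 6 source -0.6122
3 9 load 0.0000
4 12 source 0.0875
5 15 load 0.0000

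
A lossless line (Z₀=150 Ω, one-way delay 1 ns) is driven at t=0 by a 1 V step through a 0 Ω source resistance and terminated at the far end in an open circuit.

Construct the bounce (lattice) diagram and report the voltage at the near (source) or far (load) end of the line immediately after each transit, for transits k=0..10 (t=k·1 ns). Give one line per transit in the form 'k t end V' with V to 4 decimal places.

0 0 source 1.0000
1 1 load 2.0000
2 2 source 1.0000
3 3 load 0.0000
4 4 source 1.0000
5 5 load 2.0000
6 6 source 1.0000
7 7 load 0.0000
8 8 source 1.0000
9 9 load 2.0000
10 10 source 1.0000

Γ_L=1.000000, Γ_S=-1.000000; launch V₁=1·150/150=1.000000
k=0 src: V=1.0000
k=1 load: inc=1.000000, refl=1.000000·1.000000=1.0000; V=0.000000+1.000000+1.000000=2.0000
k=2 src: inc=1.000000, refl=1.000000·-1.000000=-1.0000; V=1.000000+1.000000+-1.000000=1.0000
k=3 load: inc=-1.000000, refl=-1.000000·1.000000=-1.0000; V=2.000000+-1.000000+-1.000000=0.0000
k=4 src: inc=-1.000000, refl=-1.000000·-1.000000=1.0000; V=1.000000+-1.000000+1.000000=1.0000
k=5 load: inc=1.000000, refl=1.000000·1.000000=1.0000; V=0.000000+1.000000+1.000000=2.0000
k=6 src: inc=1.000000, refl=1.000000·-1.000000=-1.0000; V=1.000000+1.000000+-1.000000=1.0000
k=7 load: inc=-1.000000, refl=-1.000000·1.000000=-1.0000; V=2.000000+-1.000000+-1.000000=0.0000
k=8 src: inc=-1.000000, refl=-1.000000·-1.000000=1.0000; V=1.000000+-1.000000+1.000000=1.0000
k=9 load: inc=1.000000, refl=1.000000·1.000000=1.0000; V=0.000000+1.000000+1.000000=2.0000
k=10 src: inc=1.000000, refl=1.000000·-1.000000=-1.0000; V=1.000000+1.000000+-1.000000=1.0000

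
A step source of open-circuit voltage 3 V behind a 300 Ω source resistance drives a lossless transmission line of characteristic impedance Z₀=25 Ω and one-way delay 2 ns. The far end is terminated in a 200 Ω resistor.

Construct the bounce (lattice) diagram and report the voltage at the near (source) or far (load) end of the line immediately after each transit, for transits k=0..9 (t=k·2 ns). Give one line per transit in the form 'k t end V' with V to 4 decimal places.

0 0 source 0.2308
1 2 load 0.4103
2 4 source 0.5621
3 6 load 0.6803
4 8 source 0.7802
5 10 load 0.8579
6 12 source 0.9237
7 14 load 0.9749
8 16 source 1.0182
9 18 load 1.0518

Γ_L=0.777778, Γ_S=0.846154; launch V₁=3·25/325=0.230769
k=0 src: V=0.2308
k=1 load: inc=0.230769, refl=0.230769·0.777778=0.1795; V=0.000000+0.230769+0.179487=0.4103
k=2 src: inc=0.179487, refl=0.179487·0.846154=0.1519; V=0.230769+0.179487+0.151874=0.5621
k=3 load: inc=0.151874, refl=0.151874·0.777778=0.1181; V=0.410256+0.151874+0.118124=0.6803
k=4 src: inc=0.118124, refl=0.118124·0.846154=0.1000; V=0.562130+0.118124+0.099951=0.7802
k=5 load: inc=0.099951, refl=0.099951·0.777778=0.0777; V=0.680254+0.099951+0.077740=0.8579
k=6 src: inc=0.077740, refl=0.077740·0.846154=0.0658; V=0.780205+0.077740+0.065780=0.9237
k=7 load: inc=0.065780, refl=0.065780·0.777778=0.0512; V=0.857945+0.065780+0.051162=0.9749
k=8 src: inc=0.051162, refl=0.051162·0.846154=0.0433; V=0.923725+0.051162+0.043291=1.0182
k=9 load: inc=0.043291, refl=0.043291·0.777778=0.0337; V=0.974887+0.043291+0.033671=1.0518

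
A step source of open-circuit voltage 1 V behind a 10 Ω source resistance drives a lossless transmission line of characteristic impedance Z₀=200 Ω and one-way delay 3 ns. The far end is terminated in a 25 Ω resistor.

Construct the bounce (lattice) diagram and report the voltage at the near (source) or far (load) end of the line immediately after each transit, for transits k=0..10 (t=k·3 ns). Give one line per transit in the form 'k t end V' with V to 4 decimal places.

0 0 source 0.9524
1 3 load 0.2116
2 6 source 0.8818
3 9 load 0.3606
4 12 source 0.8322
5 15 load 0.4654
6 18 source 0.7973
7 21 load 0.5391
8 24 source 0.7727
9 27 load 0.5910
10 30 source 0.7554

Γ_L=-0.777778, Γ_S=-0.904762; launch V₁=1·200/210=0.952381
k=0 src: V=0.9524
k=1 load: inc=0.952381, refl=0.952381·-0.777778=-0.7407; V=0.000000+0.952381+-0.740741=0.2116
k=2 src: inc=-0.740741, refl=-0.740741·-0.904762=0.6702; V=0.952381+-0.740741+0.670194=0.8818
k=3 load: inc=0.670194, refl=0.670194·-0.777778=-0.5213; V=0.211640+0.670194+-0.521262=0.3606
k=4 src: inc=-0.521262, refl=-0.521262·-0.904762=0.4716; V=0.881834+-0.521262+0.471618=0.8322
k=5 load: inc=0.471618, refl=0.471618·-0.777778=-0.3668; V=0.360572+0.471618+-0.366814=0.4654
k=6 src: inc=-0.366814, refl=-0.366814·-0.904762=0.3319; V=0.832190+-0.366814+0.331879=0.7973
k=7 load: inc=0.331879, refl=0.331879·-0.777778=-0.2581; V=0.465376+0.331879+-0.258128=0.5391
k=8 src: inc=-0.258128, refl=-0.258128·-0.904762=0.2335; V=0.797256+-0.258128+0.233545=0.7727
k=9 load: inc=0.233545, refl=0.233545·-0.777778=-0.1816; V=0.539127+0.233545+-0.181646=0.5910
k=10 src: inc=-0.181646, refl=-0.181646·-0.904762=0.1643; V=0.772672+-0.181646+0.164346=0.7554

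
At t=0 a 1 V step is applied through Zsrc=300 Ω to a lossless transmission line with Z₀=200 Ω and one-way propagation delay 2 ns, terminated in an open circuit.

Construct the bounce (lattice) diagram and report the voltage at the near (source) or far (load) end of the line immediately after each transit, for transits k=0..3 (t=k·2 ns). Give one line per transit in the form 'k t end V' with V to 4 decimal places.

Γ_L=1.000000, Γ_S=0.200000; launch V₁=1·200/500=0.400000
k=0 src: V=0.4000
k=1 load: inc=0.400000, refl=0.400000·1.000000=0.4000; V=0.000000+0.400000+0.400000=0.8000
k=2 src: inc=0.400000, refl=0.400000·0.200000=0.0800; V=0.400000+0.400000+0.080000=0.8800
k=3 load: inc=0.080000, refl=0.080000·1.000000=0.0800; V=0.800000+0.080000+0.080000=0.9600

0 0 source 0.4000
1 2 load 0.8000
2 4 source 0.8800
3 6 load 0.9600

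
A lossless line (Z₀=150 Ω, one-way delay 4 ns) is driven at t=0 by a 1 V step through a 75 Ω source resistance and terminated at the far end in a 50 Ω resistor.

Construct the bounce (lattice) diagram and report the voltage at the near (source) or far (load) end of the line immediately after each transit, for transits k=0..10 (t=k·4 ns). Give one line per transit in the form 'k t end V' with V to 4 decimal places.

Γ_L=-0.500000, Γ_S=-0.333333; launch V₁=1·150/225=0.666667
k=0 src: V=0.6667
k=1 load: inc=0.666667, refl=0.666667·-0.500000=-0.3333; V=0.000000+0.666667+-0.333333=0.3333
k=2 src: inc=-0.333333, refl=-0.333333·-0.333333=0.1111; V=0.666667+-0.333333+0.111111=0.4444
k=3 load: inc=0.111111, refl=0.111111·-0.500000=-0.0556; V=0.333333+0.111111+-0.055556=0.3889
k=4 src: inc=-0.055556, refl=-0.055556·-0.333333=0.0185; V=0.444444+-0.055556+0.018519=0.4074
k=5 load: inc=0.018519, refl=0.018519·-0.500000=-0.0093; V=0.388889+0.018519+-0.009259=0.3981
k=6 src: inc=-0.009259, refl=-0.009259·-0.333333=0.0031; V=0.407407+-0.009259+0.003086=0.4012
k=7 load: inc=0.003086, refl=0.003086·-0.500000=-0.0015; V=0.398148+0.003086+-0.001543=0.3997
k=8 src: inc=-0.001543, refl=-0.001543·-0.333333=0.0005; V=0.401235+-0.001543+0.000514=0.4002
k=9 load: inc=0.000514, refl=0.000514·-0.500000=-0.0003; V=0.399691+0.000514+-0.000257=0.3999
k=10 src: inc=-0.000257, refl=-0.000257·-0.333333=0.0001; V=0.400206+-0.000257+0.000086=0.4000

0 0 source 0.6667
1 4 load 0.3333
2 8 source 0.4444
3 12 load 0.3889
4 16 source 0.4074
5 20 load 0.3981
6 24 source 0.4012
7 28 load 0.3997
8 32 source 0.4002
9 36 load 0.3999
10 40 source 0.4000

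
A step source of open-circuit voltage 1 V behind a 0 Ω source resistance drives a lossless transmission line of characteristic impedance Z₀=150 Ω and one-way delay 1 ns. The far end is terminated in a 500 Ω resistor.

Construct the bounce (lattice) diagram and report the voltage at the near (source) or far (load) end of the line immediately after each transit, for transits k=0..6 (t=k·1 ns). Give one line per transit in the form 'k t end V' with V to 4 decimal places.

Γ_L=0.538462, Γ_S=-1.000000; launch V₁=1·150/150=1.000000
k=0 src: V=1.0000
k=1 load: inc=1.000000, refl=1.000000·0.538462=0.5385; V=0.000000+1.000000+0.538462=1.5385
k=2 src: inc=0.538462, refl=0.538462·-1.000000=-0.5385; V=1.000000+0.538462+-0.538462=1.0000
k=3 load: inc=-0.538462, refl=-0.538462·0.538462=-0.2899; V=1.538462+-0.538462+-0.289941=0.7101
k=4 src: inc=-0.289941, refl=-0.289941·-1.000000=0.2899; V=1.000000+-0.289941+0.289941=1.0000
k=5 load: inc=0.289941, refl=0.289941·0.538462=0.1561; V=0.710059+0.289941+0.156122=1.1561
k=6 src: inc=0.156122, refl=0.156122·-1.000000=-0.1561; V=1.000000+0.156122+-0.156122=1.0000

0 0 source 1.0000
1 1 load 1.5385
2 2 source 1.0000
3 3 load 0.7101
4 4 source 1.0000
5 5 load 1.1561
6 6 source 1.0000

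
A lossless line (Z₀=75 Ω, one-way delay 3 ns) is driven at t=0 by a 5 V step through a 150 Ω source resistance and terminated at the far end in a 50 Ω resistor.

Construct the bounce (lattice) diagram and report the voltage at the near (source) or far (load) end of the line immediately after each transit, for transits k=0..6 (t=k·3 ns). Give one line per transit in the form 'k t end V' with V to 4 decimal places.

Γ_L=-0.200000, Γ_S=0.333333; launch V₁=5·75/225=1.666667
k=0 src: V=1.6667
k=1 load: inc=1.666667, refl=1.666667·-0.200000=-0.3333; V=0.000000+1.666667+-0.333333=1.3333
k=2 src: inc=-0.333333, refl=-0.333333·0.333333=-0.1111; V=1.666667+-0.333333+-0.111111=1.2222
k=3 load: inc=-0.111111, refl=-0.111111·-0.200000=0.0222; V=1.333333+-0.111111+0.022222=1.2444
k=4 src: inc=0.022222, refl=0.022222·0.333333=0.0074; V=1.222222+0.022222+0.007407=1.2519
k=5 load: inc=0.007407, refl=0.007407·-0.200000=-0.0015; V=1.244444+0.007407+-0.001481=1.2504
k=6 src: inc=-0.001481, refl=-0.001481·0.333333=-0.0005; V=1.251852+-0.001481+-0.000494=1.2499

0 0 source 1.6667
1 3 load 1.3333
2 6 source 1.2222
3 9 load 1.2444
4 12 source 1.2519
5 15 load 1.2504
6 18 source 1.2499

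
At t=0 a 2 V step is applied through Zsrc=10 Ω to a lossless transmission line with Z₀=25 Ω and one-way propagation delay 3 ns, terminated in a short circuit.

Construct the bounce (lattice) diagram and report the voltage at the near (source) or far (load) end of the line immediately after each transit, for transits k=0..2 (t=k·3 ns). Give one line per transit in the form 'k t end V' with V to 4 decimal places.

Γ_L=-1.000000, Γ_S=-0.428571; launch V₁=2·25/35=1.428571
k=0 src: V=1.4286
k=1 load: inc=1.428571, refl=1.428571·-1.000000=-1.4286; V=0.000000+1.428571+-1.428571=0.0000
k=2 src: inc=-1.428571, refl=-1.428571·-0.428571=0.6122; V=1.428571+-1.428571+0.612245=0.6122

0 0 source 1.4286
1 3 load 0.0000
2 6 source 0.6122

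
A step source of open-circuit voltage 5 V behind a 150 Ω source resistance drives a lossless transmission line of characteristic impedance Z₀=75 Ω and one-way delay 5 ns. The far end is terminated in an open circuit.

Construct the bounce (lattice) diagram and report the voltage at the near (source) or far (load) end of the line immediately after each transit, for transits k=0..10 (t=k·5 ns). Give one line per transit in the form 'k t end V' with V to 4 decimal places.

Γ_L=1.000000, Γ_S=0.333333; launch V₁=5·75/225=1.666667
k=0 src: V=1.6667
k=1 load: inc=1.666667, refl=1.666667·1.000000=1.6667; V=0.000000+1.666667+1.666667=3.3333
k=2 src: inc=1.666667, refl=1.666667·0.333333=0.5556; V=1.666667+1.666667+0.555556=3.8889
k=3 load: inc=0.555556, refl=0.555556·1.000000=0.5556; V=3.333333+0.555556+0.555556=4.4444
k=4 src: inc=0.555556, refl=0.555556·0.333333=0.1852; V=3.888889+0.555556+0.185185=4.6296
k=5 load: inc=0.185185, refl=0.185185·1.000000=0.1852; V=4.444444+0.185185+0.185185=4.8148
k=6 src: inc=0.185185, refl=0.185185·0.333333=0.0617; V=4.629630+0.185185+0.061728=4.8765
k=7 load: inc=0.061728, refl=0.061728·1.000000=0.0617; V=4.814815+0.061728+0.061728=4.9383
k=8 src: inc=0.061728, refl=0.061728·0.333333=0.0206; V=4.876543+0.061728+0.020576=4.9588
k=9 load: inc=0.020576, refl=0.020576·1.000000=0.0206; V=4.938272+0.020576+0.020576=4.9794
k=10 src: inc=0.020576, refl=0.020576·0.333333=0.0069; V=4.958848+0.020576+0.006859=4.9863

0 0 source 1.6667
1 5 load 3.3333
2 10 source 3.8889
3 15 load 4.4444
4 20 source 4.6296
5 25 load 4.8148
6 30 source 4.8765
7 35 load 4.9383
8 40 source 4.9588
9 45 load 4.9794
10 50 source 4.9863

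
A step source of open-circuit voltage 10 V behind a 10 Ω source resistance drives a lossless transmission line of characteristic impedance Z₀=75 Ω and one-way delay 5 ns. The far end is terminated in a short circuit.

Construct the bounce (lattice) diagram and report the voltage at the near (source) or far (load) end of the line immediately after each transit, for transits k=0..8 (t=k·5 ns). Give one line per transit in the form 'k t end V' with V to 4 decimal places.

0 0 source 8.8235
1 5 load 0.0000
2 10 source 6.7474
3 15 load 0.0000
4 20 source 5.1598
5 25 load 0.0000
6 30 source 3.9457
7 35 load 0.0000
8 40 source 3.0173

Γ_L=-1.000000, Γ_S=-0.764706; launch V₁=10·75/85=8.823529
k=0 src: V=8.8235
k=1 load: inc=8.823529, refl=8.823529·-1.000000=-8.8235; V=0.000000+8.823529+-8.823529=0.0000
k=2 src: inc=-8.823529, refl=-8.823529·-0.764706=6.7474; V=8.823529+-8.823529+6.747405=6.7474
k=3 load: inc=6.747405, refl=6.747405·-1.000000=-6.7474; V=0.000000+6.747405+-6.747405=0.0000
k=4 src: inc=-6.747405, refl=-6.747405·-0.764706=5.1598; V=6.747405+-6.747405+5.159780=5.1598
k=5 load: inc=5.159780, refl=5.159780·-1.000000=-5.1598; V=0.000000+5.159780+-5.159780=0.0000
k=6 src: inc=-5.159780, refl=-5.159780·-0.764706=3.9457; V=5.159780+-5.159780+3.945714=3.9457
k=7 load: inc=3.945714, refl=3.945714·-1.000000=-3.9457; V=0.000000+3.945714+-3.945714=0.0000
k=8 src: inc=-3.945714, refl=-3.945714·-0.764706=3.0173; V=3.945714+-3.945714+3.017311=3.0173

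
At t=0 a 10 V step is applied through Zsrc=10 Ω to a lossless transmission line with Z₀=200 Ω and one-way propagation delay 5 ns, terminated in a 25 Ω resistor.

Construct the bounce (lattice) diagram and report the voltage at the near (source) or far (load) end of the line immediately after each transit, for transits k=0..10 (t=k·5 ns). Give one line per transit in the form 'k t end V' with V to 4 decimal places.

0 0 source 9.5238
1 5 load 2.1164
2 10 source 8.8183
3 15 load 3.6057
4 20 source 8.3219
5 25 load 4.6538
6 30 source 7.9726
7 35 load 5.3913
8 40 source 7.7267
9 45 load 5.9103
10 50 source 7.5537

Γ_L=-0.777778, Γ_S=-0.904762; launch V₁=10·200/210=9.523810
k=0 src: V=9.5238
k=1 load: inc=9.523810, refl=9.523810·-0.777778=-7.4074; V=0.000000+9.523810+-7.407407=2.1164
k=2 src: inc=-7.407407, refl=-7.407407·-0.904762=6.7019; V=9.523810+-7.407407+6.701940=8.8183
k=3 load: inc=6.701940, refl=6.701940·-0.777778=-5.2126; V=2.116402+6.701940+-5.212620=3.6057
k=4 src: inc=-5.212620, refl=-5.212620·-0.904762=4.7162; V=8.818342+-5.212620+4.716180=8.3219
k=5 load: inc=4.716180, refl=4.716180·-0.777778=-3.6681; V=3.605722+4.716180+-3.668140=4.6538
k=6 src: inc=-3.668140, refl=-3.668140·-0.904762=3.3188; V=8.321902+-3.668140+3.318793=7.9726
k=7 load: inc=3.318793, refl=3.318793·-0.777778=-2.5813; V=4.653762+3.318793+-2.581284=5.3913
k=8 src: inc=-2.581284, refl=-2.581284·-0.904762=2.3354; V=7.972555+-2.581284+2.335447=7.7267
k=9 load: inc=2.335447, refl=2.335447·-0.777778=-1.8165; V=5.391272+2.335447+-1.816459=5.9103
k=10 src: inc=-1.816459, refl=-1.816459·-0.904762=1.6435; V=7.726719+-1.816459+1.643463=7.5537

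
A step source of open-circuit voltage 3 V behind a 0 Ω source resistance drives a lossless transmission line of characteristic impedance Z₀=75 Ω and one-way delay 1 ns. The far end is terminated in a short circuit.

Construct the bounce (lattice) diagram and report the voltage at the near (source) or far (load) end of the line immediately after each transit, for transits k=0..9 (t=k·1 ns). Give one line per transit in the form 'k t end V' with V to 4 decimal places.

0 0 source 3.0000
1 1 load 0.0000
2 2 source 3.0000
3 3 load 0.0000
4 4 source 3.0000
5 5 load 0.0000
6 6 source 3.0000
7 7 load 0.0000
8 8 source 3.0000
9 9 load 0.0000

Γ_L=-1.000000, Γ_S=-1.000000; launch V₁=3·75/75=3.000000
k=0 src: V=3.0000
k=1 load: inc=3.000000, refl=3.000000·-1.000000=-3.0000; V=0.000000+3.000000+-3.000000=0.0000
k=2 src: inc=-3.000000, refl=-3.000000·-1.000000=3.0000; V=3.000000+-3.000000+3.000000=3.0000
k=3 load: inc=3.000000, refl=3.000000·-1.000000=-3.0000; V=0.000000+3.000000+-3.000000=0.0000
k=4 src: inc=-3.000000, refl=-3.000000·-1.000000=3.0000; V=3.000000+-3.000000+3.000000=3.0000
k=5 load: inc=3.000000, refl=3.000000·-1.000000=-3.0000; V=0.000000+3.000000+-3.000000=0.0000
k=6 src: inc=-3.000000, refl=-3.000000·-1.000000=3.0000; V=3.000000+-3.000000+3.000000=3.0000
k=7 load: inc=3.000000, refl=3.000000·-1.000000=-3.0000; V=0.000000+3.000000+-3.000000=0.0000
k=8 src: inc=-3.000000, refl=-3.000000·-1.000000=3.0000; V=3.000000+-3.000000+3.000000=3.0000
k=9 load: inc=3.000000, refl=3.000000·-1.000000=-3.0000; V=0.000000+3.000000+-3.000000=0.0000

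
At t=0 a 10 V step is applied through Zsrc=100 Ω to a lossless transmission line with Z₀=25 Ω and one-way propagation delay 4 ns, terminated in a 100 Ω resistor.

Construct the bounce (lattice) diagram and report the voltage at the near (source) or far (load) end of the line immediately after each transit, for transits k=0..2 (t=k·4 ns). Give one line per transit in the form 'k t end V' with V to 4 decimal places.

0 0 source 2.0000
1 4 load 3.2000
2 8 source 3.9200

Γ_L=0.600000, Γ_S=0.600000; launch V₁=10·25/125=2.000000
k=0 src: V=2.0000
k=1 load: inc=2.000000, refl=2.000000·0.600000=1.2000; V=0.000000+2.000000+1.200000=3.2000
k=2 src: inc=1.200000, refl=1.200000·0.600000=0.7200; V=2.000000+1.200000+0.720000=3.9200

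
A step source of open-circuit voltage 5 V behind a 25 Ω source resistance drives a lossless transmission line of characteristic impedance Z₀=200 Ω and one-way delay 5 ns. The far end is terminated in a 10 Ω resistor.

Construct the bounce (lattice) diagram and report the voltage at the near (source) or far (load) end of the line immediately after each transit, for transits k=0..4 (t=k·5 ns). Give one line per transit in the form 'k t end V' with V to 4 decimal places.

0 0 source 4.4444
1 5 load 0.4233
2 10 source 3.5509
3 15 load 0.7211
4 20 source 2.9220

Γ_L=-0.904762, Γ_S=-0.777778; launch V₁=5·200/225=4.444444
k=0 src: V=4.4444
k=1 load: inc=4.444444, refl=4.444444·-0.904762=-4.0212; V=0.000000+4.444444+-4.021164=0.4233
k=2 src: inc=-4.021164, refl=-4.021164·-0.777778=3.1276; V=4.444444+-4.021164+3.127572=3.5509
k=3 load: inc=3.127572, refl=3.127572·-0.904762=-2.8297; V=0.423280+3.127572+-2.829708=0.7211
k=4 src: inc=-2.829708, refl=-2.829708·-0.777778=2.2009; V=3.550852+-2.829708+2.200884=2.9220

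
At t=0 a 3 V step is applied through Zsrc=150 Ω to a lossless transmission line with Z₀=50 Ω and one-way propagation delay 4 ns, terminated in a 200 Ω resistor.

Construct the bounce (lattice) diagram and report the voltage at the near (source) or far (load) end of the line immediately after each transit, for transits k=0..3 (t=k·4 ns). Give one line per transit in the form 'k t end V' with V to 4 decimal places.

Γ_L=0.600000, Γ_S=0.500000; launch V₁=3·50/200=0.750000
k=0 src: V=0.7500
k=1 load: inc=0.750000, refl=0.750000·0.600000=0.4500; V=0.000000+0.750000+0.450000=1.2000
k=2 src: inc=0.450000, refl=0.450000·0.500000=0.2250; V=0.750000+0.450000+0.225000=1.4250
k=3 load: inc=0.225000, refl=0.225000·0.600000=0.1350; V=1.200000+0.225000+0.135000=1.5600

0 0 source 0.7500
1 4 load 1.2000
2 8 source 1.4250
3 12 load 1.5600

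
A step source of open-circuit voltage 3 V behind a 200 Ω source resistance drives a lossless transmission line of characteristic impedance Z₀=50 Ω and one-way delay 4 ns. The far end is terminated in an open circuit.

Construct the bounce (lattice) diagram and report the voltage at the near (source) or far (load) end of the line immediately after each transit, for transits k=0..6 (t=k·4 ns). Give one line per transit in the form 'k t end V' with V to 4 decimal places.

0 0 source 0.6000
1 4 load 1.2000
2 8 source 1.5600
3 12 load 1.9200
4 16 source 2.1360
5 20 load 2.3520
6 24 source 2.4816

Γ_L=1.000000, Γ_S=0.600000; launch V₁=3·50/250=0.600000
k=0 src: V=0.6000
k=1 load: inc=0.600000, refl=0.600000·1.000000=0.6000; V=0.000000+0.600000+0.600000=1.2000
k=2 src: inc=0.600000, refl=0.600000·0.600000=0.3600; V=0.600000+0.600000+0.360000=1.5600
k=3 load: inc=0.360000, refl=0.360000·1.000000=0.3600; V=1.200000+0.360000+0.360000=1.9200
k=4 src: inc=0.360000, refl=0.360000·0.600000=0.2160; V=1.560000+0.360000+0.216000=2.1360
k=5 load: inc=0.216000, refl=0.216000·1.000000=0.2160; V=1.920000+0.216000+0.216000=2.3520
k=6 src: inc=0.216000, refl=0.216000·0.600000=0.1296; V=2.136000+0.216000+0.129600=2.4816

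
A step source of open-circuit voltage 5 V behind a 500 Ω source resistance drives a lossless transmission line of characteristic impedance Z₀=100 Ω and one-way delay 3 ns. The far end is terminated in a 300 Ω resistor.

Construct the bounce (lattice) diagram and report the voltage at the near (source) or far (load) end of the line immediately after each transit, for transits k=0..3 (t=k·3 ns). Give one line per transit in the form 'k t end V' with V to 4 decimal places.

0 0 source 0.8333
1 3 load 1.2500
2 6 source 1.5278
3 9 load 1.6667

Γ_L=0.500000, Γ_S=0.666667; launch V₁=5·100/600=0.833333
k=0 src: V=0.8333
k=1 load: inc=0.833333, refl=0.833333·0.500000=0.4167; V=0.000000+0.833333+0.416667=1.2500
k=2 src: inc=0.416667, refl=0.416667·0.666667=0.2778; V=0.833333+0.416667+0.277778=1.5278
k=3 load: inc=0.277778, refl=0.277778·0.500000=0.1389; V=1.250000+0.277778+0.138889=1.6667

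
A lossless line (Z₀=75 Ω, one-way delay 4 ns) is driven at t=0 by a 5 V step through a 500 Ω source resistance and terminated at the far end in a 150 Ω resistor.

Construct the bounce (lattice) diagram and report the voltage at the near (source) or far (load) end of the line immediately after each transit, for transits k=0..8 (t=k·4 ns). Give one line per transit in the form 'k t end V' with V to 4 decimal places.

Γ_L=0.333333, Γ_S=0.739130; launch V₁=5·75/575=0.652174
k=0 src: V=0.6522
k=1 load: inc=0.652174, refl=0.652174·0.333333=0.2174; V=0.000000+0.652174+0.217391=0.8696
k=2 src: inc=0.217391, refl=0.217391·0.739130=0.1607; V=0.652174+0.217391+0.160681=1.0302
k=3 load: inc=0.160681, refl=0.160681·0.333333=0.0536; V=0.869565+0.160681+0.053560=1.0838
k=4 src: inc=0.053560, refl=0.053560·0.739130=0.0396; V=1.030246+0.053560+0.039588=1.1234
k=5 load: inc=0.039588, refl=0.039588·0.333333=0.0132; V=1.083806+0.039588+0.013196=1.1366
k=6 src: inc=0.013196, refl=0.013196·0.739130=0.0098; V=1.123394+0.013196+0.009754=1.1463
k=7 load: inc=0.009754, refl=0.009754·0.333333=0.0033; V=1.136590+0.009754+0.003251=1.1496
k=8 src: inc=0.003251, refl=0.003251·0.739130=0.0024; V=1.146343+0.003251+0.002403=1.1520

0 0 source 0.6522
1 4 load 0.8696
2 8 source 1.0302
3 12 load 1.0838
4 16 source 1.1234
5 20 load 1.1366
6 24 source 1.1463
7 28 load 1.1496
8 32 source 1.1520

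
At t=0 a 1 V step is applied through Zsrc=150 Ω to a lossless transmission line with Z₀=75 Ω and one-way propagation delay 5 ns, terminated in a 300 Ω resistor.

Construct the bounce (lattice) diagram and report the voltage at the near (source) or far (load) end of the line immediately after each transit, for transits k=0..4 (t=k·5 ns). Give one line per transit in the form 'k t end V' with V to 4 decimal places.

0 0 source 0.3333
1 5 load 0.5333
2 10 source 0.6000
3 15 load 0.6400
4 20 source 0.6533

Γ_L=0.600000, Γ_S=0.333333; launch V₁=1·75/225=0.333333
k=0 src: V=0.3333
k=1 load: inc=0.333333, refl=0.333333·0.600000=0.2000; V=0.000000+0.333333+0.200000=0.5333
k=2 src: inc=0.200000, refl=0.200000·0.333333=0.0667; V=0.333333+0.200000+0.066667=0.6000
k=3 load: inc=0.066667, refl=0.066667·0.600000=0.0400; V=0.533333+0.066667+0.040000=0.6400
k=4 src: inc=0.040000, refl=0.040000·0.333333=0.0133; V=0.600000+0.040000+0.013333=0.6533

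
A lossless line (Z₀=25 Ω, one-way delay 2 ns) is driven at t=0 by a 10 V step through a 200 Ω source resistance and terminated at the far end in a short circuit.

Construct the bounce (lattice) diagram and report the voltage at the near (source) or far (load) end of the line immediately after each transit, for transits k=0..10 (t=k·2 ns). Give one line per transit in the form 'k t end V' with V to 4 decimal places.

Γ_L=-1.000000, Γ_S=0.777778; launch V₁=10·25/225=1.111111
k=0 src: V=1.1111
k=1 load: inc=1.111111, refl=1.111111·-1.000000=-1.1111; V=0.000000+1.111111+-1.111111=0.0000
k=2 src: inc=-1.111111, refl=-1.111111·0.777778=-0.8642; V=1.111111+-1.111111+-0.864198=-0.8642
k=3 load: inc=-0.864198, refl=-0.864198·-1.000000=0.8642; V=0.000000+-0.864198+0.864198=0.0000
k=4 src: inc=0.864198, refl=0.864198·0.777778=0.6722; V=-0.864198+0.864198+0.672154=0.6722
k=5 load: inc=0.672154, refl=0.672154·-1.000000=-0.6722; V=0.000000+0.672154+-0.672154=0.0000
k=6 src: inc=-0.672154, refl=-0.672154·0.777778=-0.5228; V=0.672154+-0.672154+-0.522786=-0.5228
k=7 load: inc=-0.522786, refl=-0.522786·-1.000000=0.5228; V=0.000000+-0.522786+0.522786=0.0000
k=8 src: inc=0.522786, refl=0.522786·0.777778=0.4066; V=-0.522786+0.522786+0.406611=0.4066
k=9 load: inc=0.406611, refl=0.406611·-1.000000=-0.4066; V=0.000000+0.406611+-0.406611=0.0000
k=10 src: inc=-0.406611, refl=-0.406611·0.777778=-0.3163; V=0.406611+-0.406611+-0.316253=-0.3163

0 0 source 1.1111
1 2 load 0.0000
2 4 source -0.8642
3 6 load 0.0000
4 8 source 0.6722
5 10 load 0.0000
6 12 source -0.5228
7 14 load 0.0000
8 16 source 0.4066
9 18 load 0.0000
10 20 source -0.3163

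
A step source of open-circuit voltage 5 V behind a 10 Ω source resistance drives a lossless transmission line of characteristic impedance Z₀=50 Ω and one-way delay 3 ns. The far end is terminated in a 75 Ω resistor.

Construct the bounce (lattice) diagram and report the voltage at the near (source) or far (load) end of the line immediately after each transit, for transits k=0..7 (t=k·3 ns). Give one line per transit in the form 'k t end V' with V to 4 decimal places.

0 0 source 4.1667
1 3 load 5.0000
2 6 source 4.4444
3 9 load 4.3333
4 12 source 4.4074
5 15 load 4.4222
6 18 source 4.4123
7 21 load 4.4104

Γ_L=0.200000, Γ_S=-0.666667; launch V₁=5·50/60=4.166667
k=0 src: V=4.1667
k=1 load: inc=4.166667, refl=4.166667·0.200000=0.8333; V=0.000000+4.166667+0.833333=5.0000
k=2 src: inc=0.833333, refl=0.833333·-0.666667=-0.5556; V=4.166667+0.833333+-0.555556=4.4444
k=3 load: inc=-0.555556, refl=-0.555556·0.200000=-0.1111; V=5.000000+-0.555556+-0.111111=4.3333
k=4 src: inc=-0.111111, refl=-0.111111·-0.666667=0.0741; V=4.444444+-0.111111+0.074074=4.4074
k=5 load: inc=0.074074, refl=0.074074·0.200000=0.0148; V=4.333333+0.074074+0.014815=4.4222
k=6 src: inc=0.014815, refl=0.014815·-0.666667=-0.0099; V=4.407407+0.014815+-0.009877=4.4123
k=7 load: inc=-0.009877, refl=-0.009877·0.200000=-0.0020; V=4.422222+-0.009877+-0.001975=4.4104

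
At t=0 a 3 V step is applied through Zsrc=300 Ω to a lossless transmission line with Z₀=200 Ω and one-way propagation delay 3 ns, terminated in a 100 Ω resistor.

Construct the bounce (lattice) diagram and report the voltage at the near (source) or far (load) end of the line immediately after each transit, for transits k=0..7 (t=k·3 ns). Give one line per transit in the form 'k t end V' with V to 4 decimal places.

Γ_L=-0.333333, Γ_S=0.200000; launch V₁=3·200/500=1.200000
k=0 src: V=1.2000
k=1 load: inc=1.200000, refl=1.200000·-0.333333=-0.4000; V=0.000000+1.200000+-0.400000=0.8000
k=2 src: inc=-0.400000, refl=-0.400000·0.200000=-0.0800; V=1.200000+-0.400000+-0.080000=0.7200
k=3 load: inc=-0.080000, refl=-0.080000·-0.333333=0.0267; V=0.800000+-0.080000+0.026667=0.7467
k=4 src: inc=0.026667, refl=0.026667·0.200000=0.0053; V=0.720000+0.026667+0.005333=0.7520
k=5 load: inc=0.005333, refl=0.005333·-0.333333=-0.0018; V=0.746667+0.005333+-0.001778=0.7502
k=6 src: inc=-0.001778, refl=-0.001778·0.200000=-0.0004; V=0.752000+-0.001778+-0.000356=0.7499
k=7 load: inc=-0.000356, refl=-0.000356·-0.333333=0.0001; V=0.750222+-0.000356+0.000119=0.7500

0 0 source 1.2000
1 3 load 0.8000
2 6 source 0.7200
3 9 load 0.7467
4 12 source 0.7520
5 15 load 0.7502
6 18 source 0.7499
7 21 load 0.7500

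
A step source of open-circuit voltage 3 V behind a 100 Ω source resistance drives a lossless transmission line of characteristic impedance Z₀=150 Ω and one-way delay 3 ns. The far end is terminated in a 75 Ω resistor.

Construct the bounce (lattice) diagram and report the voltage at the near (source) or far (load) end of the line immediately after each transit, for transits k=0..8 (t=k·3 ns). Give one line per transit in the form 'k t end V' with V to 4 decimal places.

0 0 source 1.8000
1 3 load 1.2000
2 6 source 1.3200
3 9 load 1.2800
4 12 source 1.2880
5 15 load 1.2853
6 18 source 1.2859
7 21 load 1.2857
8 24 source 1.2857

Γ_L=-0.333333, Γ_S=-0.200000; launch V₁=3·150/250=1.800000
k=0 src: V=1.8000
k=1 load: inc=1.800000, refl=1.800000·-0.333333=-0.6000; V=0.000000+1.800000+-0.600000=1.2000
k=2 src: inc=-0.600000, refl=-0.600000·-0.200000=0.1200; V=1.800000+-0.600000+0.120000=1.3200
k=3 load: inc=0.120000, refl=0.120000·-0.333333=-0.0400; V=1.200000+0.120000+-0.040000=1.2800
k=4 src: inc=-0.040000, refl=-0.040000·-0.200000=0.0080; V=1.320000+-0.040000+0.008000=1.2880
k=5 load: inc=0.008000, refl=0.008000·-0.333333=-0.0027; V=1.280000+0.008000+-0.002667=1.2853
k=6 src: inc=-0.002667, refl=-0.002667·-0.200000=0.0005; V=1.288000+-0.002667+0.000533=1.2859
k=7 load: inc=0.000533, refl=0.000533·-0.333333=-0.0002; V=1.285333+0.000533+-0.000178=1.2857
k=8 src: inc=-0.000178, refl=-0.000178·-0.200000=0.0000; V=1.285867+-0.000178+0.000036=1.2857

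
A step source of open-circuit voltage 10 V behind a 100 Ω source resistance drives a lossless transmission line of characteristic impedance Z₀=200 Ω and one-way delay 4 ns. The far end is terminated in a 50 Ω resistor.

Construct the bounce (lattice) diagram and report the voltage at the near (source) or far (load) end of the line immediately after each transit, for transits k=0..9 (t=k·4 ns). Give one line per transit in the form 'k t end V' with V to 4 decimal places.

Γ_L=-0.600000, Γ_S=-0.333333; launch V₁=10·200/300=6.666667
k=0 src: V=6.6667
k=1 load: inc=6.666667, refl=6.666667·-0.600000=-4.0000; V=0.000000+6.666667+-4.000000=2.6667
k=2 src: inc=-4.000000, refl=-4.000000·-0.333333=1.3333; V=6.666667+-4.000000+1.333333=4.0000
k=3 load: inc=1.333333, refl=1.333333·-0.600000=-0.8000; V=2.666667+1.333333+-0.800000=3.2000
k=4 src: inc=-0.800000, refl=-0.800000·-0.333333=0.2667; V=4.000000+-0.800000+0.266667=3.4667
k=5 load: inc=0.266667, refl=0.266667·-0.600000=-0.1600; V=3.200000+0.266667+-0.160000=3.3067
k=6 src: inc=-0.160000, refl=-0.160000·-0.333333=0.0533; V=3.466667+-0.160000+0.053333=3.3600
k=7 load: inc=0.053333, refl=0.053333·-0.600000=-0.0320; V=3.306667+0.053333+-0.032000=3.3280
k=8 src: inc=-0.032000, refl=-0.032000·-0.333333=0.0107; V=3.360000+-0.032000+0.010667=3.3387
k=9 load: inc=0.010667, refl=0.010667·-0.600000=-0.0064; V=3.328000+0.010667+-0.006400=3.3323

0 0 source 6.6667
1 4 load 2.6667
2 8 source 4.0000
3 12 load 3.2000
4 16 source 3.4667
5 20 load 3.3067
6 24 source 3.3600
7 28 load 3.3280
8 32 source 3.3387
9 36 load 3.3323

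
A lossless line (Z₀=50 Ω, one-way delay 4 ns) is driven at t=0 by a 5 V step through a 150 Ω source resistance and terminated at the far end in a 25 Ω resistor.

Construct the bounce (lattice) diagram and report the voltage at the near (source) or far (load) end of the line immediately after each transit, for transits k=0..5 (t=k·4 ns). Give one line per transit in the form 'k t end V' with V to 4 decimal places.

0 0 source 1.2500
1 4 load 0.8333
2 8 source 0.6250
3 12 load 0.6944
4 16 source 0.7292
5 20 load 0.7176

Γ_L=-0.333333, Γ_S=0.500000; launch V₁=5·50/200=1.250000
k=0 src: V=1.2500
k=1 load: inc=1.250000, refl=1.250000·-0.333333=-0.4167; V=0.000000+1.250000+-0.416667=0.8333
k=2 src: inc=-0.416667, refl=-0.416667·0.500000=-0.2083; V=1.250000+-0.416667+-0.208333=0.6250
k=3 load: inc=-0.208333, refl=-0.208333·-0.333333=0.0694; V=0.833333+-0.208333+0.069444=0.6944
k=4 src: inc=0.069444, refl=0.069444·0.500000=0.0347; V=0.625000+0.069444+0.034722=0.7292
k=5 load: inc=0.034722, refl=0.034722·-0.333333=-0.0116; V=0.694444+0.034722+-0.011574=0.7176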